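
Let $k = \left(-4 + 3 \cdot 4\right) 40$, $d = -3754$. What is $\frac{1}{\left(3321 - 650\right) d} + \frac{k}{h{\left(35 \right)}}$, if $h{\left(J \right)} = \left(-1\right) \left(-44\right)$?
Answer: $\frac{802154709}{110296274} \approx 7.2727$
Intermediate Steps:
$k = 320$ ($k = \left(-4 + 12\right) 40 = 8 \cdot 40 = 320$)
$h{\left(J \right)} = 44$
$\frac{1}{\left(3321 - 650\right) d} + \frac{k}{h{\left(35 \right)}} = \frac{1}{\left(3321 - 650\right) \left(-3754\right)} + \frac{320}{44} = \frac{1}{2671} \left(- \frac{1}{3754}\right) + 320 \cdot \frac{1}{44} = \frac{1}{2671} \left(- \frac{1}{3754}\right) + \frac{80}{11} = - \frac{1}{10026934} + \frac{80}{11} = \frac{802154709}{110296274}$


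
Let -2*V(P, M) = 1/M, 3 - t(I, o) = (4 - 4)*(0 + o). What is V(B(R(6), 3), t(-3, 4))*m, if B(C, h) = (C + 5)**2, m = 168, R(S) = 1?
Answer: -28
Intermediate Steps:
t(I, o) = 3 (t(I, o) = 3 - (4 - 4)*(0 + o) = 3 - 0*o = 3 - 1*0 = 3 + 0 = 3)
B(C, h) = (5 + C)**2
V(P, M) = -1/(2*M)
V(B(R(6), 3), t(-3, 4))*m = -1/2/3*168 = -1/2*1/3*168 = -1/6*168 = -28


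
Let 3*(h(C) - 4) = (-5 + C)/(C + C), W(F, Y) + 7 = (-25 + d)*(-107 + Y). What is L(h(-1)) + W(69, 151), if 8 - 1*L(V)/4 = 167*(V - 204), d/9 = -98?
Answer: 93049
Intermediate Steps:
d = -882 (d = 9*(-98) = -882)
W(F, Y) = 97042 - 907*Y (W(F, Y) = -7 + (-25 - 882)*(-107 + Y) = -7 - 907*(-107 + Y) = -7 + (97049 - 907*Y) = 97042 - 907*Y)
h(C) = 4 + (-5 + C)/(6*C) (h(C) = 4 + ((-5 + C)/(C + C))/3 = 4 + ((-5 + C)/((2*C)))/3 = 4 + ((-5 + C)*(1/(2*C)))/3 = 4 + ((-5 + C)/(2*C))/3 = 4 + (-5 + C)/(6*C))
L(V) = 136304 - 668*V (L(V) = 32 - 668*(V - 204) = 32 - 668*(-204 + V) = 32 - 4*(-34068 + 167*V) = 32 + (136272 - 668*V) = 136304 - 668*V)
L(h(-1)) + W(69, 151) = (136304 - 1670*(-1 + 5*(-1))/(3*(-1))) + (97042 - 907*151) = (136304 - 1670*(-1)*(-1 - 5)/3) + (97042 - 136957) = (136304 - 1670*(-1)*(-6)/3) - 39915 = (136304 - 668*5) - 39915 = (136304 - 3340) - 39915 = 132964 - 39915 = 93049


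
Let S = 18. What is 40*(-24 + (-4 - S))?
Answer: -1840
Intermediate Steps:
40*(-24 + (-4 - S)) = 40*(-24 + (-4 - 1*18)) = 40*(-24 + (-4 - 18)) = 40*(-24 - 22) = 40*(-46) = -1840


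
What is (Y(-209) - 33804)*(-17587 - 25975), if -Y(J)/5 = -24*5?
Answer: 1446432648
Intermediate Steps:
Y(J) = 600 (Y(J) = -(-120)*5 = -5*(-120) = 600)
(Y(-209) - 33804)*(-17587 - 25975) = (600 - 33804)*(-17587 - 25975) = -33204*(-43562) = 1446432648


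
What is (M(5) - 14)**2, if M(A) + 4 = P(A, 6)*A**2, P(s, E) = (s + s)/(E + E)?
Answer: 289/36 ≈ 8.0278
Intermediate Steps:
P(s, E) = s/E (P(s, E) = (2*s)/((2*E)) = (2*s)*(1/(2*E)) = s/E)
M(A) = -4 + A**3/6 (M(A) = -4 + (A/6)*A**2 = -4 + A**3/6)
(M(5) - 14)**2 = ((-4 + (1/6)*5**3) - 14)**2 = ((-4 + (1/6)*125) - 14)**2 = ((-4 + 125/6) - 14)**2 = (101/6 - 14)**2 = (17/6)**2 = 289/36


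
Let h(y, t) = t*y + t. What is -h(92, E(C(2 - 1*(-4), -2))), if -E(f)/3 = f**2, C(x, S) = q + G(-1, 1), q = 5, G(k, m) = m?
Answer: 10044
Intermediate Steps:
C(x, S) = 6 (C(x, S) = 5 + 1 = 6)
E(f) = -3*f**2
h(y, t) = t + t*y
-h(92, E(C(2 - 1*(-4), -2))) = -(-3*6**2)*(1 + 92) = -(-3*36)*93 = -(-108)*93 = -1*(-10044) = 10044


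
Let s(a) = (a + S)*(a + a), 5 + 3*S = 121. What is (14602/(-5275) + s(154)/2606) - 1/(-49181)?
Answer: 20285170731817/1014110990475 ≈ 20.003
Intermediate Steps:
S = 116/3 (S = -5/3 + (1/3)*121 = -5/3 + 121/3 = 116/3 ≈ 38.667)
s(a) = 2*a*(116/3 + a) (s(a) = (a + 116/3)*(a + a) = (116/3 + a)*(2*a) = 2*a*(116/3 + a))
(14602/(-5275) + s(154)/2606) - 1/(-49181) = (14602/(-5275) + ((2/3)*154*(116 + 3*154))/2606) - 1/(-49181) = (14602*(-1/5275) + ((2/3)*154*(116 + 462))*(1/2606)) - 1*(-1/49181) = (-14602/5275 + ((2/3)*154*578)*(1/2606)) + 1/49181 = (-14602/5275 + (178024/3)*(1/2606)) + 1/49181 = (-14602/5275 + 89012/3909) + 1/49181 = 412459082/20619975 + 1/49181 = 20285170731817/1014110990475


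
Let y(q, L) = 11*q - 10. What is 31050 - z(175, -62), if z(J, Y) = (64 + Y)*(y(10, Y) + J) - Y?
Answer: 30438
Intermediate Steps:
y(q, L) = -10 + 11*q
z(J, Y) = -Y + (64 + Y)*(100 + J) (z(J, Y) = (64 + Y)*((-10 + 11*10) + J) - Y = (64 + Y)*((-10 + 110) + J) - Y = (64 + Y)*(100 + J) - Y = -Y + (64 + Y)*(100 + J))
31050 - z(175, -62) = 31050 - (6400 + 64*175 + 99*(-62) + 175*(-62)) = 31050 - (6400 + 11200 - 6138 - 10850) = 31050 - 1*612 = 31050 - 612 = 30438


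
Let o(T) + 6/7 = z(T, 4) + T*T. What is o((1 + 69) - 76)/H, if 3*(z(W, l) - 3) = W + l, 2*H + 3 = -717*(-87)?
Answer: 787/654948 ≈ 0.0012016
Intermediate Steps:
H = 31188 (H = -3/2 + (-717*(-87))/2 = -3/2 + (½)*62379 = -3/2 + 62379/2 = 31188)
z(W, l) = 3 + W/3 + l/3 (z(W, l) = 3 + (W + l)/3 = 3 + (W/3 + l/3) = 3 + W/3 + l/3)
o(T) = 73/21 + T² + T/3 (o(T) = -6/7 + ((3 + T/3 + (⅓)*4) + T*T) = -6/7 + ((3 + T/3 + 4/3) + T²) = -6/7 + ((13/3 + T/3) + T²) = -6/7 + (13/3 + T² + T/3) = 73/21 + T² + T/3)
o((1 + 69) - 76)/H = (73/21 + ((1 + 69) - 76)² + ((1 + 69) - 76)/3)/31188 = (73/21 + (70 - 76)² + (70 - 76)/3)*(1/31188) = (73/21 + (-6)² + (⅓)*(-6))*(1/31188) = (73/21 + 36 - 2)*(1/31188) = (787/21)*(1/31188) = 787/654948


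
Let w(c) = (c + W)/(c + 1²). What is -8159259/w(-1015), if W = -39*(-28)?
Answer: 8273488626/77 ≈ 1.0745e+8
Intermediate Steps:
W = 1092
w(c) = (1092 + c)/(1 + c) (w(c) = (c + 1092)/(c + 1²) = (1092 + c)/(c + 1) = (1092 + c)/(1 + c))
-8159259/w(-1015) = -8159259*(1 - 1015)/(1092 - 1015) = -8159259/(77/(-1014)) = -8159259/((-1/1014*77)) = -8159259/(-77/1014) = -8159259*(-1014/77) = 8273488626/77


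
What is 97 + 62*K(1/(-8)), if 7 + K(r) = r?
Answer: -1379/4 ≈ -344.75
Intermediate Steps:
K(r) = -7 + r
97 + 62*K(1/(-8)) = 97 + 62*(-7 + 1/(-8)) = 97 + 62*(-7 - ⅛) = 97 + 62*(-57/8) = 97 - 1767/4 = -1379/4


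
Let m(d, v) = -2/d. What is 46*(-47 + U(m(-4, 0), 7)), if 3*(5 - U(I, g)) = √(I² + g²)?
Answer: -1932 - 23*√197/3 ≈ -2039.6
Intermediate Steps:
U(I, g) = 5 - √(I² + g²)/3
46*(-47 + U(m(-4, 0), 7)) = 46*(-47 + (5 - √((-2/(-4))² + 7²)/3)) = 46*(-47 + (5 - √((-2*(-¼))² + 49)/3)) = 46*(-47 + (5 - √((½)² + 49)/3)) = 46*(-47 + (5 - √(¼ + 49)/3)) = 46*(-47 + (5 - √197/6)) = 46*(-42 - √197/6) = -1932 - 23*√197/3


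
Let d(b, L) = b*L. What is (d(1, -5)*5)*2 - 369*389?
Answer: -143591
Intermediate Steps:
d(b, L) = L*b
(d(1, -5)*5)*2 - 369*389 = (-5*1*5)*2 - 369*389 = -5*5*2 - 143541 = -25*2 - 143541 = -50 - 143541 = -143591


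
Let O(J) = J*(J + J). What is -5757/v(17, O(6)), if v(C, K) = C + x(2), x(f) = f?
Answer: -303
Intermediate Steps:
O(J) = 2*J**2 (O(J) = J*(2*J) = 2*J**2)
v(C, K) = 2 + C (v(C, K) = C + 2 = 2 + C)
-5757/v(17, O(6)) = -5757/(2 + 17) = -5757/19 = -5757*1/19 = -303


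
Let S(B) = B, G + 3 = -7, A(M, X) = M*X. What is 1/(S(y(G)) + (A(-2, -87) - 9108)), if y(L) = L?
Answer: -1/8944 ≈ -0.00011181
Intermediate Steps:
G = -10 (G = -3 - 7 = -10)
1/(S(y(G)) + (A(-2, -87) - 9108)) = 1/(-10 + (-2*(-87) - 9108)) = 1/(-10 + (174 - 9108)) = 1/(-10 - 8934) = 1/(-8944) = -1/8944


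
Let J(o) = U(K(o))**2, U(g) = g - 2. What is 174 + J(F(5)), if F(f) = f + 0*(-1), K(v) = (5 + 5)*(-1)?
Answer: 318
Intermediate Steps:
K(v) = -10 (K(v) = 10*(-1) = -10)
F(f) = f (F(f) = f + 0 = f)
U(g) = -2 + g
J(o) = 144 (J(o) = (-2 - 10)**2 = (-12)**2 = 144)
174 + J(F(5)) = 174 + 144 = 318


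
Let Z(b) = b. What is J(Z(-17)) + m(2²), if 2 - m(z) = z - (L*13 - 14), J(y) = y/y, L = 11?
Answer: 128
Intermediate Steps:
J(y) = 1
m(z) = 131 - z (m(z) = 2 - (z - (11*13 - 14)) = 2 - (z - (143 - 14)) = 2 - (z - 1*129) = 2 - (z - 129) = 2 - (-129 + z) = 2 + (129 - z) = 131 - z)
J(Z(-17)) + m(2²) = 1 + (131 - 1*2²) = 1 + (131 - 1*4) = 1 + (131 - 4) = 1 + 127 = 128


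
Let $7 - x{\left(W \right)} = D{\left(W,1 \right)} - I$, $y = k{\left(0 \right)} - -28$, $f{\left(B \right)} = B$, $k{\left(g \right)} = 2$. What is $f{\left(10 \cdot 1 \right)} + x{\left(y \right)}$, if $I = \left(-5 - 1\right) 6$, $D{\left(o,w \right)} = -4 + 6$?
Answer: $-21$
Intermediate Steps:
$D{\left(o,w \right)} = 2$
$I = -36$ ($I = \left(-6\right) 6 = -36$)
$y = 30$ ($y = 2 - -28 = 2 + 28 = 30$)
$x{\left(W \right)} = -31$ ($x{\left(W \right)} = 7 - \left(2 - -36\right) = 7 - \left(2 + 36\right) = 7 - 38 = -31$)
$f{\left(10 \cdot 1 \right)} + x{\left(y \right)} = 10 \cdot 1 - 31 = 10 - 31 = -21$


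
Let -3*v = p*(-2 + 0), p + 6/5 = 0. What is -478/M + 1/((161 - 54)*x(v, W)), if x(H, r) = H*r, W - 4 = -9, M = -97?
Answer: 204681/41516 ≈ 4.9302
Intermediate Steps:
p = -6/5 (p = -6/5 + 0 = -6/5 ≈ -1.2000)
W = -5 (W = 4 - 9 = -5)
v = -⅘ (v = -(-2)*(-2 + 0)/5 = -(-2)*(-2)/5 = -⅓*12/5 = -⅘ ≈ -0.80000)
-478/M + 1/((161 - 54)*x(v, W)) = -478/(-97) + 1/((161 - 54)*((-⅘*(-5)))) = -478*(-1/97) + 1/(107*4) = 478/97 + (1/107)*(¼) = 478/97 + 1/428 = 204681/41516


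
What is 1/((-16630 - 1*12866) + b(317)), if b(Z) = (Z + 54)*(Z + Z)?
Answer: 1/205718 ≈ 4.8610e-6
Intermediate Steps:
b(Z) = 2*Z*(54 + Z) (b(Z) = (54 + Z)*(2*Z) = 2*Z*(54 + Z))
1/((-16630 - 1*12866) + b(317)) = 1/((-16630 - 1*12866) + 2*317*(54 + 317)) = 1/((-16630 - 12866) + 2*317*371) = 1/(-29496 + 235214) = 1/205718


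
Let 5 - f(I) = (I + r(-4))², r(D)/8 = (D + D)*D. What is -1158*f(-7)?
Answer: 71791368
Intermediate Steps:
r(D) = 16*D² (r(D) = 8*((D + D)*D) = 8*((2*D)*D) = 8*(2*D²) = 16*D²)
f(I) = 5 - (256 + I)² (f(I) = 5 - (I + 16*(-4)²)² = 5 - (I + 16*16)² = 5 - (I + 256)² = 5 - (256 + I)²)
-1158*f(-7) = -1158*(5 - (256 - 7)²) = -1158*(5 - 1*249²) = -1158*(5 - 1*62001) = -1158*(5 - 62001) = -1158*(-61996) = 71791368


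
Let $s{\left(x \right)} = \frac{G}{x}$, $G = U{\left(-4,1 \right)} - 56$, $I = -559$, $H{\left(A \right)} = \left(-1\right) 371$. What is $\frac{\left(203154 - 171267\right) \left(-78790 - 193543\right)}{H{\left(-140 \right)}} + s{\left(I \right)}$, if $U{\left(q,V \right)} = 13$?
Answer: $\frac{112890471194}{4823} \approx 2.3407 \cdot 10^{7}$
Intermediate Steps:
$H{\left(A \right)} = -371$
$G = -43$ ($G = 13 - 56 = -43$)
$s{\left(x \right)} = - \frac{43}{x}$
$\frac{\left(203154 - 171267\right) \left(-78790 - 193543\right)}{H{\left(-140 \right)}} + s{\left(I \right)} = \frac{\left(203154 - 171267\right) \left(-78790 - 193543\right)}{-371} - \frac{43}{-559} = 31887 \left(-272333\right) \left(- \frac{1}{371}\right) - - \frac{1}{13} = \left(-8683882371\right) \left(- \frac{1}{371}\right) + \frac{1}{13} = \frac{8683882371}{371} + \frac{1}{13} = \frac{112890471194}{4823}$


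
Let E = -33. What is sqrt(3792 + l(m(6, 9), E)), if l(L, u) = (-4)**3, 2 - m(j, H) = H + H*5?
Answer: 4*sqrt(233) ≈ 61.057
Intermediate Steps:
m(j, H) = 2 - 6*H (m(j, H) = 2 - (H + H*5) = 2 - (H + 5*H) = 2 - 6*H)
l(L, u) = -64
sqrt(3792 + l(m(6, 9), E)) = sqrt(3792 - 64) = sqrt(3728) = 4*sqrt(233)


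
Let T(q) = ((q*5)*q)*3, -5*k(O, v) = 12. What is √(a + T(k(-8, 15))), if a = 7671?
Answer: √193935/5 ≈ 88.076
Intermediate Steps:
k(O, v) = -12/5 (k(O, v) = -⅕*12 = -12/5)
T(q) = 15*q² (T(q) = ((5*q)*q)*3 = (5*q²)*3 = 15*q²)
√(a + T(k(-8, 15))) = √(7671 + 15*(-12/5)²) = √(7671 + 15*(144/25)) = √(7671 + 432/5) = √(38787/5) = √193935/5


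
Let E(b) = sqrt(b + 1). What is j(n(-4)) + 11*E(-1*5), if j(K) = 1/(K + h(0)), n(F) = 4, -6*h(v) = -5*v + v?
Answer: 1/4 + 22*I ≈ 0.25 + 22.0*I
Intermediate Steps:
h(v) = 2*v/3 (h(v) = -(-5*v + v)/6 = -(-2)*v/3 = 2*v/3)
j(K) = 1/K (j(K) = 1/(K + (2/3)*0) = 1/(K + 0) = 1/K)
E(b) = sqrt(1 + b)
j(n(-4)) + 11*E(-1*5) = 1/4 + 11*sqrt(1 - 1*5) = 1/4 + 11*sqrt(1 - 5) = 1/4 + 11*sqrt(-4) = 1/4 + 11*(2*I) = 1/4 + 22*I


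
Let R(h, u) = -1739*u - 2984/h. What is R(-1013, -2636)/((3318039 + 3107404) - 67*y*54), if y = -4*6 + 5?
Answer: 4643599036/6578609405 ≈ 0.70586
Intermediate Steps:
R(h, u) = -2984/h - 1739*u
y = -19 (y = -24 + 5 = -19)
R(-1013, -2636)/((3318039 + 3107404) - 67*y*54) = (-2984/(-1013) - 1739*(-2636))/((3318039 + 3107404) - 67*(-19)*54) = (-2984*(-1/1013) + 4584004)/(6425443 + 1273*54) = (2984/1013 + 4584004)/(6425443 + 68742) = (4643599036/1013)/6494185 = (4643599036/1013)*(1/6494185) = 4643599036/6578609405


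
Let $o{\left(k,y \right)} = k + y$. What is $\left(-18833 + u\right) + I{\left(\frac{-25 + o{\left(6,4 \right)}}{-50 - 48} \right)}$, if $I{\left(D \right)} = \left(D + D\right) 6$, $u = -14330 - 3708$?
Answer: $- \frac{1806589}{49} \approx -36869.0$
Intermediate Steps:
$u = -18038$ ($u = -14330 - 3708 = -18038$)
$I{\left(D \right)} = 12 D$ ($I{\left(D \right)} = 2 D 6 = 12 D$)
$\left(-18833 + u\right) + I{\left(\frac{-25 + o{\left(6,4 \right)}}{-50 - 48} \right)} = \left(-18833 - 18038\right) + 12 \frac{-25 + \left(6 + 4\right)}{-50 - 48} = -36871 + 12 \frac{-25 + 10}{-98} = -36871 + 12 \left(\left(-15\right) \left(- \frac{1}{98}\right)\right) = -36871 + 12 \cdot \frac{15}{98} = -36871 + \frac{90}{49} = - \frac{1806589}{49}$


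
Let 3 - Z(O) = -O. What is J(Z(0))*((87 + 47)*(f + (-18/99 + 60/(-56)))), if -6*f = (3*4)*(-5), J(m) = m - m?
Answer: 0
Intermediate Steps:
Z(O) = 3 + O (Z(O) = 3 - (-1)*O = 3 + O)
J(m) = 0
f = 10 (f = -3*4*(-5)/6 = -2*(-5) = -1/6*(-60) = 10)
J(Z(0))*((87 + 47)*(f + (-18/99 + 60/(-56)))) = 0*((87 + 47)*(10 + (-18/99 + 60/(-56)))) = 0*(134*(10 + (-18*1/99 + 60*(-1/56)))) = 0*(134*(10 + (-2/11 - 15/14))) = 0*(134*(10 - 193/154)) = 0*(134*(1347/154)) = 0*(90249/77) = 0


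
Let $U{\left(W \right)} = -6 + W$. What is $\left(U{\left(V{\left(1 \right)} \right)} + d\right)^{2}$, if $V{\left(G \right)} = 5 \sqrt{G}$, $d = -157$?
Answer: $24964$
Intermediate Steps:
$\left(U{\left(V{\left(1 \right)} \right)} + d\right)^{2} = \left(\left(-6 + 5 \sqrt{1}\right) - 157\right)^{2} = \left(\left(-6 + 5 \cdot 1\right) - 157\right)^{2} = \left(\left(-6 + 5\right) - 157\right)^{2} = \left(-1 - 157\right)^{2} = \left(-158\right)^{2} = 24964$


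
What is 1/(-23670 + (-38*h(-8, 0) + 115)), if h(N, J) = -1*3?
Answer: -1/23441 ≈ -4.2660e-5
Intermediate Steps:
h(N, J) = -3
1/(-23670 + (-38*h(-8, 0) + 115)) = 1/(-23670 + (-38*(-3) + 115)) = 1/(-23670 + (114 + 115)) = 1/(-23670 + 229) = 1/(-23441) = -1/23441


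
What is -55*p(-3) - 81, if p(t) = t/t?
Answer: -136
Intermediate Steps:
p(t) = 1
-55*p(-3) - 81 = -55*1 - 81 = -55 - 81 = -136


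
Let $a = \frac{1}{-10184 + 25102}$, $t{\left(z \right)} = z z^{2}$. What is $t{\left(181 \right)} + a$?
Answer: $\frac{88459876239}{14918} \approx 5.9297 \cdot 10^{6}$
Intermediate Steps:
$t{\left(z \right)} = z^{3}$
$a = \frac{1}{14918} \approx 6.7033 \cdot 10^{-5}$
$t{\left(181 \right)} + a = 181^{3} + \frac{1}{14918} = 5929741 + \frac{1}{14918} = \frac{88459876239}{14918}$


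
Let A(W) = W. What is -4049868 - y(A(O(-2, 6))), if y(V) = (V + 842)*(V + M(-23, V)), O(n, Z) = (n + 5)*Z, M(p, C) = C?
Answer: -4080828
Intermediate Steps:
O(n, Z) = Z*(5 + n) (O(n, Z) = (5 + n)*Z = Z*(5 + n))
y(V) = 2*V*(842 + V) (y(V) = (V + 842)*(V + V) = (842 + V)*(2*V) = 2*V*(842 + V))
-4049868 - y(A(O(-2, 6))) = -4049868 - 2*6*(5 - 2)*(842 + 6*(5 - 2)) = -4049868 - 2*6*3*(842 + 6*3) = -4049868 - 2*18*(842 + 18) = -4049868 - 2*18*860 = -4049868 - 1*30960 = -4049868 - 30960 = -4080828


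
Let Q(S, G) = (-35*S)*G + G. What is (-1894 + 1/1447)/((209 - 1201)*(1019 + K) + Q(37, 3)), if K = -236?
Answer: 913539/376518082 ≈ 0.0024263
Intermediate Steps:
Q(S, G) = G - 35*G*S (Q(S, G) = -35*G*S + G = G - 35*G*S)
(-1894 + 1/1447)/((209 - 1201)*(1019 + K) + Q(37, 3)) = (-1894 + 1/1447)/((209 - 1201)*(1019 - 236) + 3*(1 - 35*37)) = (-1894 + 1/1447)/(-992*783 + 3*(1 - 1295)) = -2740617/(1447*(-776736 + 3*(-1294))) = -2740617/(1447*(-776736 - 3882)) = -2740617/1447/(-780618) = -2740617/1447*(-1/780618) = 913539/376518082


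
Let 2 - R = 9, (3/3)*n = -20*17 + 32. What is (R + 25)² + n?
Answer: 16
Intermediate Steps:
n = -308 (n = -20*17 + 32 = -340 + 32 = -308)
R = -7 (R = 2 - 1*9 = 2 - 9 = -7)
(R + 25)² + n = (-7 + 25)² - 308 = 18² - 308 = 324 - 308 = 16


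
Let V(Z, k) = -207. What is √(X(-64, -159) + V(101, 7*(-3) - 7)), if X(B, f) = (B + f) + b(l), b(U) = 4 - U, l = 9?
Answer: I*√435 ≈ 20.857*I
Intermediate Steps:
X(B, f) = -5 + B + f (X(B, f) = (B + f) + (4 - 1*9) = (B + f) + (4 - 9) = (B + f) - 5 = -5 + B + f)
√(X(-64, -159) + V(101, 7*(-3) - 7)) = √((-5 - 64 - 159) - 207) = √(-228 - 207) = √(-435) = I*√435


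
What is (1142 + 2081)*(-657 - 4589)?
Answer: -16907858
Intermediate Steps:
(1142 + 2081)*(-657 - 4589) = 3223*(-5246) = -16907858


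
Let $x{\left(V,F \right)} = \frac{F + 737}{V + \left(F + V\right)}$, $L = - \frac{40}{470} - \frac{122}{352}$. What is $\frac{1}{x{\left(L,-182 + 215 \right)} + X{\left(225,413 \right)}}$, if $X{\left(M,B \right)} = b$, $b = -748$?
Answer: $- \frac{132917}{96237196} \approx -0.0013811$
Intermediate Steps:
$L = - \frac{3571}{8272}$ ($L = \left(-40\right) \frac{1}{470} - \frac{61}{176} = - \frac{4}{47} - \frac{61}{176} = - \frac{3571}{8272} \approx -0.4317$)
$x{\left(V,F \right)} = \frac{737 + F}{F + 2 V}$
$X{\left(M,B \right)} = -748$
$\frac{1}{x{\left(L,-182 + 215 \right)} + X{\left(225,413 \right)}} = \frac{1}{\frac{737 + \left(-182 + 215\right)}{\left(-182 + 215\right) + 2 \left(- \frac{3571}{8272}\right)} - 748} = \frac{1}{\frac{737 + 33}{33 - \frac{3571}{4136}} - 748} = \frac{1}{\frac{1}{\frac{132917}{4136}} \cdot 770 - 748} = \frac{1}{\frac{4136}{132917} \cdot 770 - 748} = \frac{1}{\frac{3184720}{132917} - 748} = \frac{1}{- \frac{96237196}{132917}} = - \frac{132917}{96237196}$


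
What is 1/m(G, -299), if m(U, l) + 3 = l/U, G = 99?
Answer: -99/596 ≈ -0.16611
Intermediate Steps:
m(U, l) = -3 + l/U
1/m(G, -299) = 1/(-3 - 299/99) = 1/(-596/99) = -99/596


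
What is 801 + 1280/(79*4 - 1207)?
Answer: 712411/891 ≈ 799.56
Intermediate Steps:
801 + 1280/(79*4 - 1207) = 801 + 1280/(316 - 1207) = 801 + 1280/(-891) = 801 + 1280*(-1/891) = 801 - 1280/891 = 712411/891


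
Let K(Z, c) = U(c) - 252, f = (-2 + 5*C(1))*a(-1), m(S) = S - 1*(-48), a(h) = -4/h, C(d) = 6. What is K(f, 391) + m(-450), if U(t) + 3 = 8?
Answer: -649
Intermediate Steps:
m(S) = 48 + S (m(S) = S + 48 = 48 + S)
U(t) = 5 (U(t) = -3 + 8 = 5)
f = 112 (f = (-2 + 5*6)*(-4/(-1)) = (-2 + 30)*(-4*(-1)) = 28*4 = 112)
K(Z, c) = -247 (K(Z, c) = 5 - 252 = -247)
K(f, 391) + m(-450) = -247 + (48 - 450) = -247 - 402 = -649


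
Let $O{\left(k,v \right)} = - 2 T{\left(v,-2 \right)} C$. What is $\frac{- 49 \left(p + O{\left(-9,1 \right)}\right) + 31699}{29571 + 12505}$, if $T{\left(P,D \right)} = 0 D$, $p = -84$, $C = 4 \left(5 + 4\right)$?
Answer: $\frac{35815}{42076} \approx 0.8512$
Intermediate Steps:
$C = 36$ ($C = 4 \cdot 9 = 36$)
$T{\left(P,D \right)} = 0$
$O{\left(k,v \right)} = 0$ ($O{\left(k,v \right)} = \left(-2\right) 0 \cdot 36 = 0 \cdot 36 = 0$)
$\frac{- 49 \left(p + O{\left(-9,1 \right)}\right) + 31699}{29571 + 12505} = \frac{- 49 \left(-84 + 0\right) + 31699}{29571 + 12505} = \frac{\left(-49\right) \left(-84\right) + 31699}{42076} = \left(4116 + 31699\right) \frac{1}{42076} = 35815 \cdot \frac{1}{42076} = \frac{35815}{42076}$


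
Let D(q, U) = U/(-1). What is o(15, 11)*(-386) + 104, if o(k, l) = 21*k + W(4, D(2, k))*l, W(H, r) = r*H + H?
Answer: 116290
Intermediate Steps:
D(q, U) = -U (D(q, U) = U*(-1) = -U)
W(H, r) = H + H*r (W(H, r) = H*r + H = H + H*r)
o(k, l) = 21*k + l*(4 - 4*k) (o(k, l) = 21*k + (4*(1 - k))*l = 21*k + (4 - 4*k)*l = 21*k + l*(4 - 4*k))
o(15, 11)*(-386) + 104 = (21*15 - 4*11*(-1 + 15))*(-386) + 104 = (315 - 4*11*14)*(-386) + 104 = (315 - 616)*(-386) + 104 = -301*(-386) + 104 = 116186 + 104 = 116290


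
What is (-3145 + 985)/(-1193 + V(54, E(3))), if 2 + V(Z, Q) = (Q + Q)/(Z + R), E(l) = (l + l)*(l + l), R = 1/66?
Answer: 7700400/4255423 ≈ 1.8095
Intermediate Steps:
R = 1/66 ≈ 0.015152
E(l) = 4*l² (E(l) = (2*l)*(2*l) = 4*l²)
V(Z, Q) = -2 + 2*Q/(1/66 + Z) (V(Z, Q) = -2 + (Q + Q)/(Z + 1/66) = -2 + (2*Q)/(1/66 + Z) = -2 + 2*Q/(1/66 + Z))
(-3145 + 985)/(-1193 + V(54, E(3))) = (-3145 + 985)/(-1193 + 2*(-1 - 66*54 + 66*(4*3²))/(1 + 66*54)) = -2160/(-1193 + 2*(-1 - 3564 + 66*(4*9))/(1 + 3564)) = -2160/(-1193 + 2*(-1 - 3564 + 66*36)/3565) = -2160/(-1193 + 2*(1/3565)*(-1 - 3564 + 2376)) = -2160/(-1193 + 2*(1/3565)*(-1189)) = -2160/(-1193 - 2378/3565) = -2160/(-4255423/3565) = -2160*(-3565/4255423) = 7700400/4255423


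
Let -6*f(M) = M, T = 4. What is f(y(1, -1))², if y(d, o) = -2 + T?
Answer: ⅑ ≈ 0.11111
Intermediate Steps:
y(d, o) = 2 (y(d, o) = -2 + 4 = 2)
f(M) = -M/6
f(y(1, -1))² = (-⅙*2)² = (-⅓)² = ⅑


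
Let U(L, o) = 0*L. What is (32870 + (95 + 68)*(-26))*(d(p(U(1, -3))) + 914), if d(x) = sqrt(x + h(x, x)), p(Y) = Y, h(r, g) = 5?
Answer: 26169648 + 28632*sqrt(5) ≈ 2.6234e+7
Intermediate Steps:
U(L, o) = 0
d(x) = sqrt(5 + x) (d(x) = sqrt(x + 5) = sqrt(5 + x))
(32870 + (95 + 68)*(-26))*(d(p(U(1, -3))) + 914) = (32870 + (95 + 68)*(-26))*(sqrt(5 + 0) + 914) = (32870 + 163*(-26))*(sqrt(5) + 914) = (32870 - 4238)*(914 + sqrt(5)) = 28632*(914 + sqrt(5)) = 26169648 + 28632*sqrt(5)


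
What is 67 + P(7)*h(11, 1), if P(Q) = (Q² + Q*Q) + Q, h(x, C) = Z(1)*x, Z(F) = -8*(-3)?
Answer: 27787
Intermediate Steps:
Z(F) = 24 (Z(F) = -2*(-12) = 24)
h(x, C) = 24*x
P(Q) = Q + 2*Q² (P(Q) = (Q² + Q²) + Q = 2*Q² + Q = Q + 2*Q²)
67 + P(7)*h(11, 1) = 67 + (7*(1 + 2*7))*(24*11) = 67 + (7*(1 + 14))*264 = 67 + (7*15)*264 = 67 + 105*264 = 67 + 27720 = 27787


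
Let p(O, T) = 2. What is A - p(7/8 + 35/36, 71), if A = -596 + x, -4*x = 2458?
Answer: -2425/2 ≈ -1212.5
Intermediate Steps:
x = -1229/2 (x = -¼*2458 = -1229/2 ≈ -614.50)
A = -2421/2 (A = -596 - 1229/2 = -2421/2 ≈ -1210.5)
A - p(7/8 + 35/36, 71) = -2421/2 - 1*2 = -2421/2 - 2 = -2425/2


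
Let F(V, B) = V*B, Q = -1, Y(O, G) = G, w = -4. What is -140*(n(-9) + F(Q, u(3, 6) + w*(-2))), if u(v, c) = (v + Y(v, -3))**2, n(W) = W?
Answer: 2380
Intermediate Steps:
u(v, c) = (-3 + v)**2 (u(v, c) = (v - 3)**2 = (-3 + v)**2)
F(V, B) = B*V
-140*(n(-9) + F(Q, u(3, 6) + w*(-2))) = -140*(-9 + ((-3 + 3)**2 - 4*(-2))*(-1)) = -140*(-9 + (0**2 + 8)*(-1)) = -140*(-9 + (0 + 8)*(-1)) = -140*(-9 + 8*(-1)) = -140*(-9 - 8) = -140*(-17) = 2380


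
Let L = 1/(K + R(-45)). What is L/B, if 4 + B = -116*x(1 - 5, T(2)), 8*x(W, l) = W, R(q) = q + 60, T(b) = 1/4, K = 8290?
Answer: 1/448470 ≈ 2.2298e-6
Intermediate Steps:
T(b) = 1/4
R(q) = 60 + q
x(W, l) = W/8
B = 54 (B = -4 - 29*(1 - 5)/2 = -4 - 29*(-4)/2 = -4 - 116*(-1/2) = -4 + 58 = 54)
L = 1/8305 (L = 1/(8290 + (60 - 45)) = 1/(8290 + 15) = 1/8305 ≈ 0.00012041)
L/B = (1/8305)/54 = (1/8305)*(1/54) = 1/448470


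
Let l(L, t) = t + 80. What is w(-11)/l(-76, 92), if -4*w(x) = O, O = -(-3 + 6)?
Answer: 3/688 ≈ 0.0043605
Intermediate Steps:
l(L, t) = 80 + t
O = -3 (O = -1*3 = -3)
w(x) = ¾ (w(x) = -¼*(-3) = ¾)
w(-11)/l(-76, 92) = 3/(4*(80 + 92)) = (¾)/172 = (¾)*(1/172) = 3/688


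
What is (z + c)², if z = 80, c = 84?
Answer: 26896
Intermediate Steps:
(z + c)² = (80 + 84)² = 164² = 26896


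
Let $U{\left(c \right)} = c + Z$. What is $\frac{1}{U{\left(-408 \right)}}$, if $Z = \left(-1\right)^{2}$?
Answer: $- \frac{1}{407} \approx -0.002457$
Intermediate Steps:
$Z = 1$
$U{\left(c \right)} = 1 + c$ ($U{\left(c \right)} = c + 1 = 1 + c$)
$\frac{1}{U{\left(-408 \right)}} = \frac{1}{1 - 408} = \frac{1}{-407} = - \frac{1}{407}$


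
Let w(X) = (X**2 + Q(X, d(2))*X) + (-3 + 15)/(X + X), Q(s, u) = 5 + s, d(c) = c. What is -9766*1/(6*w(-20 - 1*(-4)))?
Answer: -39064/10359 ≈ -3.7710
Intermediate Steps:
w(X) = X**2 + 6/X + X*(5 + X) (w(X) = (X**2 + (5 + X)*X) + (-3 + 15)/(X + X) = (X**2 + X*(5 + X)) + 12/((2*X)) = (X**2 + X*(5 + X)) + 12*(1/(2*X)) = (X**2 + X*(5 + X)) + 6/X = X**2 + 6/X + X*(5 + X))
-9766*1/(6*w(-20 - 1*(-4))) = -9766*(-20 - 1*(-4))/(6*(6 + (-20 - 1*(-4))**2*(5 + 2*(-20 - 1*(-4))))) = -9766*(-20 + 4)/(6*(6 + (-20 + 4)**2*(5 + 2*(-20 + 4)))) = -9766*(-8/(3*(6 + (-16)**2*(5 + 2*(-16))))) = -9766*(-8/(3*(6 + 256*(5 - 32)))) = -9766*(-8/(3*(6 + 256*(-27)))) = -9766*(-8/(3*(6 - 6912))) = -9766/(6*(-1/16*(-6906))) = -9766/(6*(3453/8)) = -9766/10359/4 = -9766*4/10359 = -39064/10359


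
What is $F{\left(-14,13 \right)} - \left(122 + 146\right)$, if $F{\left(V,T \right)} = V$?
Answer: $-282$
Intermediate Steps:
$F{\left(-14,13 \right)} - \left(122 + 146\right) = -14 - \left(122 + 146\right) = -14 - 268 = -282$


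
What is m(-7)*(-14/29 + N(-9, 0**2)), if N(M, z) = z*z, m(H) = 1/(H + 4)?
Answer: 14/87 ≈ 0.16092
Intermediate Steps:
m(H) = 1/(4 + H)
N(M, z) = z**2
m(-7)*(-14/29 + N(-9, 0**2)) = (-14/29 + (0**2)**2)/(4 - 7) = (-14*1/29 + 0**2)/(-3) = -(-14/29 + 0)/3 = -1/3*(-14/29) = 14/87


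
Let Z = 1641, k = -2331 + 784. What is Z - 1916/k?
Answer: 2540543/1547 ≈ 1642.2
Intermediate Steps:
k = -1547
Z - 1916/k = 1641 - 1916/(-1547) = 1641 - 1916*(-1/1547) = 1641 + 1916/1547 = 2540543/1547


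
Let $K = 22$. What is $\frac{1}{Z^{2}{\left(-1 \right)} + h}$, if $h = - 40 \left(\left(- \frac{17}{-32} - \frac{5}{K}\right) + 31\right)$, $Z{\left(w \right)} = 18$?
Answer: $- \frac{44}{40839} \approx -0.0010774$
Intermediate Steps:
$h = - \frac{55095}{44}$ ($h = - 40 \left(\left(- \frac{17}{-32} - \frac{5}{22}\right) + 31\right) = - 40 \left(\left(\left(-17\right) \left(- \frac{1}{32}\right) - \frac{5}{22}\right) + 31\right) = - 40 \left(\left(\frac{17}{32} - \frac{5}{22}\right) + 31\right) = - 40 \left(\frac{107}{352} + 31\right) = \left(-40\right) \frac{11019}{352} = - \frac{55095}{44} \approx -1252.2$)
$\frac{1}{Z^{2}{\left(-1 \right)} + h} = \frac{1}{18^{2} - \frac{55095}{44}} = \frac{1}{324 - \frac{55095}{44}} = \frac{1}{- \frac{40839}{44}} = - \frac{44}{40839}$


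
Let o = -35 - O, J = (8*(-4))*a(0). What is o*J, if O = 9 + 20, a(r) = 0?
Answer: 0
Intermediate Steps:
O = 29
J = 0 (J = (8*(-4))*0 = -32*0 = 0)
o = -64 (o = -35 - 1*29 = -35 - 29 = -64)
o*J = -64*0 = 0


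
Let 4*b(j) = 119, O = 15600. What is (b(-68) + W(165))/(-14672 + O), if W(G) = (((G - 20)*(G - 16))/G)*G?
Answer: 86539/3712 ≈ 23.313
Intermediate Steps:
b(j) = 119/4 (b(j) = (¼)*119 = 119/4)
W(G) = (-20 + G)*(-16 + G) (W(G) = (((-20 + G)*(-16 + G))/G)*G = ((-20 + G)*(-16 + G)/G)*G = (-20 + G)*(-16 + G))
(b(-68) + W(165))/(-14672 + O) = (119/4 + (320 + 165² - 36*165))/(-14672 + 15600) = (119/4 + (320 + 27225 - 5940))/928 = (119/4 + 21605)*(1/928) = (86539/4)*(1/928) = 86539/3712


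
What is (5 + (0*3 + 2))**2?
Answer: 49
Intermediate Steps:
(5 + (0*3 + 2))**2 = (5 + (0 + 2))**2 = (5 + 2)**2 = 7**2 = 49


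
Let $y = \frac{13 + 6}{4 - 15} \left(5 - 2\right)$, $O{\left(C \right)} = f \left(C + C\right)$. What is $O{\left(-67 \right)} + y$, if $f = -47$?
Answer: $\frac{69221}{11} \approx 6292.8$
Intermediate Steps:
$O{\left(C \right)} = - 94 C$ ($O{\left(C \right)} = - 47 \left(C + C\right) = - 47 \cdot 2 C = - 94 C$)
$y = - \frac{57}{11}$ ($y = \frac{19}{-11} \cdot 3 = 19 \left(- \frac{1}{11}\right) 3 = \left(- \frac{19}{11}\right) 3 = - \frac{57}{11} \approx -5.1818$)
$O{\left(-67 \right)} + y = \left(-94\right) \left(-67\right) - \frac{57}{11} = 6298 - \frac{57}{11} = \frac{69221}{11}$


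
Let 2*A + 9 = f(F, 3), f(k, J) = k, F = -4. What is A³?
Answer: -2197/8 ≈ -274.63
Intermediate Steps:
A = -13/2 (A = -9/2 + (½)*(-4) = -9/2 - 2 = -13/2 ≈ -6.5000)
A³ = (-13/2)³ = -2197/8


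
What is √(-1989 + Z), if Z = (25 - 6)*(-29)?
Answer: 2*I*√635 ≈ 50.398*I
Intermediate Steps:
Z = -551 (Z = 19*(-29) = -551)
√(-1989 + Z) = √(-1989 - 551) = √(-2540) = 2*I*√635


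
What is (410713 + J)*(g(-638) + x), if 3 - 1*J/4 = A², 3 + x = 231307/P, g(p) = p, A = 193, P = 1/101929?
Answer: 6170755989901698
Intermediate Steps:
P = 1/101929 ≈ 9.8108e-6
x = 23576891200 (x = -3 + 231307/(1/101929) = -3 + 231307*101929 = -3 + 23576891203 = 23576891200)
J = -148984 (J = 12 - 4*193² = 12 - 4*37249 = 12 - 148996 = -148984)
(410713 + J)*(g(-638) + x) = (410713 - 148984)*(-638 + 23576891200) = 261729*23576890562 = 6170755989901698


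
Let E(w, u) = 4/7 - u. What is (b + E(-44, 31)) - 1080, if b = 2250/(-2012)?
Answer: -7827513/7042 ≈ -1111.5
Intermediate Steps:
b = -1125/1006 (b = 2250*(-1/2012) = -1125/1006 ≈ -1.1183)
E(w, u) = 4/7 - u (E(w, u) = 4*(⅐) - u = 4/7 - u)
(b + E(-44, 31)) - 1080 = (-1125/1006 + (4/7 - 1*31)) - 1080 = (-1125/1006 + (4/7 - 31)) - 1080 = (-1125/1006 - 213/7) - 1080 = -222153/7042 - 1080 = -7827513/7042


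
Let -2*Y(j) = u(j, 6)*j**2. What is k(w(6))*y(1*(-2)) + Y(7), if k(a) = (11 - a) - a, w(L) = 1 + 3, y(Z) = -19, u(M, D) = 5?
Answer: -359/2 ≈ -179.50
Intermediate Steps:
Y(j) = -5*j**2/2
w(L) = 4
k(a) = 11 - 2*a
k(w(6))*y(1*(-2)) + Y(7) = (11 - 2*4)*(-19) - 5/2*7**2 = (11 - 8)*(-19) - 5/2*49 = 3*(-19) - 245/2 = -57 - 245/2 = -359/2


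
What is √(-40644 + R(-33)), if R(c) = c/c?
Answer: I*√40643 ≈ 201.6*I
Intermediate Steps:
R(c) = 1
√(-40644 + R(-33)) = √(-40644 + 1) = √(-40643) = I*√40643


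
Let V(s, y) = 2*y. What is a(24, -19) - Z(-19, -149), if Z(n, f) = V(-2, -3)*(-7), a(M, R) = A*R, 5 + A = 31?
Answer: -536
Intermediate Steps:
A = 26 (A = -5 + 31 = 26)
a(M, R) = 26*R
Z(n, f) = 42 (Z(n, f) = (2*(-3))*(-7) = -6*(-7) = 42)
a(24, -19) - Z(-19, -149) = 26*(-19) - 1*42 = -494 - 42 = -536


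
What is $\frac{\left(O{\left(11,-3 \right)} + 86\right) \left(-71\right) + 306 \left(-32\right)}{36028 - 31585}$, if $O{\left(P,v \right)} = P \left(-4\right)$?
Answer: $- \frac{4258}{1481} \approx -2.8751$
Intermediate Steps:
$O{\left(P,v \right)} = - 4 P$
$\frac{\left(O{\left(11,-3 \right)} + 86\right) \left(-71\right) + 306 \left(-32\right)}{36028 - 31585} = \frac{\left(\left(-4\right) 11 + 86\right) \left(-71\right) + 306 \left(-32\right)}{36028 - 31585} = \frac{\left(-44 + 86\right) \left(-71\right) - 9792}{4443} = \left(42 \left(-71\right) - 9792\right) \frac{1}{4443} = \left(-2982 - 9792\right) \frac{1}{4443} = \left(-12774\right) \frac{1}{4443} = - \frac{4258}{1481}$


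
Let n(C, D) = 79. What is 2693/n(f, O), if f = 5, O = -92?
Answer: 2693/79 ≈ 34.089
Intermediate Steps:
2693/n(f, O) = 2693/79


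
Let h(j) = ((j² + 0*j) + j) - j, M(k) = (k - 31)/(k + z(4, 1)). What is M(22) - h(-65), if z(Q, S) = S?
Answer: -97184/23 ≈ -4225.4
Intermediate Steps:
M(k) = (-31 + k)/(1 + k) (M(k) = (k - 31)/(k + 1) = (-31 + k)/(1 + k))
h(j) = j² (h(j) = ((j² + 0) + j) - j = (j² + j) - j = (j + j²) - j = j²)
M(22) - h(-65) = (-31 + 22)/(1 + 22) - 1*(-65)² = -9/23 - 1*4225 = (1/23)*(-9) - 4225 = -9/23 - 4225 = -97184/23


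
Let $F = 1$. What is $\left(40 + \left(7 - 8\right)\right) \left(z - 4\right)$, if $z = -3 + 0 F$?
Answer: $-273$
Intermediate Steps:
$z = -3$ ($z = -3 + 0 \cdot 1 = -3 + 0 = -3$)
$\left(40 + \left(7 - 8\right)\right) \left(z - 4\right) = \left(40 + \left(7 - 8\right)\right) \left(-3 - 4\right) = \left(40 - 1\right) \left(-3 - 4\right) = 39 \left(-7\right) = -273$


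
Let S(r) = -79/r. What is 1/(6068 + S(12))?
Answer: 12/72737 ≈ 0.00016498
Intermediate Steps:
1/(6068 + S(12)) = 1/(6068 - 79/12) = 1/(72737/12) = 12/72737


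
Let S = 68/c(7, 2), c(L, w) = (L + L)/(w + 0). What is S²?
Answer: 4624/49 ≈ 94.367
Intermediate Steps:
c(L, w) = 2*L/w (c(L, w) = (2*L)/w = 2*L/w)
S = 68/7 (S = 68/((2*7/2)) = 68/((2*7*(½))) = 68/7 ≈ 9.7143)
S² = (68/7)² = 4624/49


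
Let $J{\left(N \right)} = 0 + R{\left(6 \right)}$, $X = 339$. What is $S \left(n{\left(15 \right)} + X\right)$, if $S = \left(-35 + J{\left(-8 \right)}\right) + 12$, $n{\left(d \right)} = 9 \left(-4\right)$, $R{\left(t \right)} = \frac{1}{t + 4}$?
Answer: $- \frac{69387}{10} \approx -6938.7$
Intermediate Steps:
$R{\left(t \right)} = \frac{1}{4 + t}$
$J{\left(N \right)} = \frac{1}{10}$ ($J{\left(N \right)} = 0 + \frac{1}{4 + 6} = 0 + \frac{1}{10} = \frac{1}{10}$)
$n{\left(d \right)} = -36$
$S = - \frac{229}{10}$ ($S = \left(-35 + \frac{1}{10}\right) + 12 = - \frac{349}{10} + 12 = - \frac{229}{10} \approx -22.9$)
$S \left(n{\left(15 \right)} + X\right) = - \frac{229 \left(-36 + 339\right)}{10} = \left(- \frac{229}{10}\right) 303 = - \frac{69387}{10}$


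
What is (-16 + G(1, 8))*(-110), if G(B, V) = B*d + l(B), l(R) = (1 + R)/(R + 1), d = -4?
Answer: 2090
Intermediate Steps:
l(R) = 1 (l(R) = (1 + R)/(1 + R) = 1)
G(B, V) = 1 - 4*B (G(B, V) = B*(-4) + 1 = -4*B + 1 = 1 - 4*B)
(-16 + G(1, 8))*(-110) = (-16 + (1 - 4*1))*(-110) = (-16 + (1 - 4))*(-110) = (-16 - 3)*(-110) = -19*(-110) = 2090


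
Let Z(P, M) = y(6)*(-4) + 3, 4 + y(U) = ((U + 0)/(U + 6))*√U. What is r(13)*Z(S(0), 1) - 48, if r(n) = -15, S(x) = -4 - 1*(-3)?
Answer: -333 + 30*√6 ≈ -259.52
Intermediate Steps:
S(x) = -1 (S(x) = -4 + 3 = -1)
y(U) = -4 + U^(3/2)/(6 + U) (y(U) = -4 + ((U + 0)/(U + 6))*√U = -4 + (U/(6 + U))*√U = -4 + U^(3/2)/(6 + U))
Z(P, M) = 19 - 2*√6 (Z(P, M) = ((-24 + 6^(3/2) - 4*6)/(6 + 6))*(-4) + 3 = ((-24 + 6*√6 - 24)/12)*(-4) + 3 = ((-48 + 6*√6)/12)*(-4) + 3 = (-4 + √6/2)*(-4) + 3 = (16 - 2*√6) + 3 = 19 - 2*√6)
r(13)*Z(S(0), 1) - 48 = -15*(19 - 2*√6) - 48 = (-285 + 30*√6) - 48 = -333 + 30*√6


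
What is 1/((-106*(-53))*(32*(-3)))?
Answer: -1/539328 ≈ -1.8542e-6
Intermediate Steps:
1/((-106*(-53))*(32*(-3))) = 1/(5618*(-96)) = 1/(-539328) = -1/539328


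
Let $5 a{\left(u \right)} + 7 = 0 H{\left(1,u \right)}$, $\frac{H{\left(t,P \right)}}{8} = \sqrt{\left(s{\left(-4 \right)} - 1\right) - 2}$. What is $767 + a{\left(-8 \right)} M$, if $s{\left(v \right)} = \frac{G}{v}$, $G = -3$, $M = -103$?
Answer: $\frac{4556}{5} \approx 911.2$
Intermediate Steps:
$s{\left(v \right)} = - \frac{3}{v}$
$H{\left(t,P \right)} = 12 i$ ($H{\left(t,P \right)} = 8 \sqrt{\left(- \frac{3}{-4} - 1\right) - 2} = 8 \sqrt{\left(\left(-3\right) \left(- \frac{1}{4}\right) - 1\right) - 2} = 8 \sqrt{\left(\frac{3}{4} - 1\right) - 2} = 8 \sqrt{- \frac{1}{4} - 2} = 8 \sqrt{- \frac{9}{4}} = 8 \frac{3 i}{2} = 12 i$)
$a{\left(u \right)} = - \frac{7}{5}$ ($a{\left(u \right)} = - \frac{7}{5} + \frac{0 \cdot 12 i}{5} = - \frac{7}{5} + \frac{1}{5} \cdot 0 = - \frac{7}{5} + 0 = - \frac{7}{5}$)
$767 + a{\left(-8 \right)} M = 767 - - \frac{721}{5} = 767 + \frac{721}{5} = \frac{4556}{5}$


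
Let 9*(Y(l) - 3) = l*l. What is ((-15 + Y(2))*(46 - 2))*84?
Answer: -128128/3 ≈ -42709.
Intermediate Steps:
Y(l) = 3 + l**2/9 (Y(l) = 3 + (l*l)/9 = 3 + l**2/9)
((-15 + Y(2))*(46 - 2))*84 = ((-15 + (3 + (1/9)*2**2))*(46 - 2))*84 = ((-15 + (3 + (1/9)*4))*44)*84 = ((-15 + (3 + 4/9))*44)*84 = ((-15 + 31/9)*44)*84 = -104/9*44*84 = -4576/9*84 = -128128/3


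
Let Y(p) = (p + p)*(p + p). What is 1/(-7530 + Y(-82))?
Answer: 1/19366 ≈ 5.1637e-5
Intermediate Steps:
Y(p) = 4*p² (Y(p) = (2*p)*(2*p) = 4*p²)
1/(-7530 + Y(-82)) = 1/(-7530 + 4*(-82)²) = 1/(-7530 + 4*6724) = 1/(-7530 + 26896) = 1/19366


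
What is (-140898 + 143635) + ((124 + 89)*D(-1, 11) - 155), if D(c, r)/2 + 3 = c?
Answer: 878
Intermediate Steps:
D(c, r) = -6 + 2*c
(-140898 + 143635) + ((124 + 89)*D(-1, 11) - 155) = (-140898 + 143635) + ((124 + 89)*(-6 + 2*(-1)) - 155) = 2737 + (213*(-6 - 2) - 155) = 2737 + (213*(-8) - 155) = 2737 + (-1704 - 155) = 2737 - 1859 = 878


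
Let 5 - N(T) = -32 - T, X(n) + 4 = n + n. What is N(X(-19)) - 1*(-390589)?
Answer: 390584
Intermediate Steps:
X(n) = -4 + 2*n (X(n) = -4 + (n + n) = -4 + 2*n)
N(T) = 37 + T (N(T) = 5 - (-32 - T) = 5 + (32 + T) = 37 + T)
N(X(-19)) - 1*(-390589) = (37 + (-4 + 2*(-19))) - 1*(-390589) = (37 + (-4 - 38)) + 390589 = (37 - 42) + 390589 = -5 + 390589 = 390584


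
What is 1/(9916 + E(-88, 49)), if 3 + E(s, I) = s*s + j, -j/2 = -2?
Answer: 1/17661 ≈ 5.6622e-5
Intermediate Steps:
j = 4 (j = -2*(-2) = 4)
E(s, I) = 1 + s² (E(s, I) = -3 + (s*s + 4) = -3 + (s² + 4) = -3 + (4 + s²) = 1 + s²)
1/(9916 + E(-88, 49)) = 1/(9916 + (1 + (-88)²)) = 1/(9916 + (1 + 7744)) = 1/(9916 + 7745) = 1/17661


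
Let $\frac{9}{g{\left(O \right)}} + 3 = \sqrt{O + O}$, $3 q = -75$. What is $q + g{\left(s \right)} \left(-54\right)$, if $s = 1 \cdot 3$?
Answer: $461 + 162 \sqrt{6} \approx 857.82$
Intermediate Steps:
$q = -25$ ($q = \frac{1}{3} \left(-75\right) = -25$)
$s = 3$
$g{\left(O \right)} = \frac{9}{-3 + \sqrt{2} \sqrt{O}}$ ($g{\left(O \right)} = \frac{9}{-3 + \sqrt{O + O}} = \frac{9}{-3 + \sqrt{2 O}} = \frac{9}{-3 + \sqrt{2} \sqrt{O}}$)
$q + g{\left(s \right)} \left(-54\right) = -25 + \frac{9}{-3 + \sqrt{2} \sqrt{3}} \left(-54\right) = -25 + \frac{9}{-3 + \sqrt{6}} \left(-54\right) = -25 - \frac{486}{-3 + \sqrt{6}}$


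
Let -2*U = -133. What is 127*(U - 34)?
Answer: 8255/2 ≈ 4127.5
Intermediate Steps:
U = 133/2 (U = -½*(-133) = 133/2 ≈ 66.500)
127*(U - 34) = 127*(133/2 - 34) = 127*(65/2) = 8255/2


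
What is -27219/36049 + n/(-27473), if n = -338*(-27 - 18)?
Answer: -1296092877/990374177 ≈ -1.3087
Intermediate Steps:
n = 15210 (n = -338*(-45) = 15210)
-27219/36049 + n/(-27473) = -27219/36049 + 15210/(-27473) = -27219*1/36049 + 15210*(-1/27473) = -27219/36049 - 15210/27473 = -1296092877/990374177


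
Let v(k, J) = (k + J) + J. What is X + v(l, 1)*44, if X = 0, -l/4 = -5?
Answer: 968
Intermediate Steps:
l = 20 (l = -4*(-5) = 20)
v(k, J) = k + 2*J (v(k, J) = (J + k) + J = k + 2*J)
X + v(l, 1)*44 = 0 + (20 + 2*1)*44 = 0 + (20 + 2)*44 = 0 + 22*44 = 0 + 968 = 968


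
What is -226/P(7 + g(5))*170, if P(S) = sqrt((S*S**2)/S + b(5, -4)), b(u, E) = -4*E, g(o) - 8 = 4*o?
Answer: -2260*sqrt(1241)/73 ≈ -1090.6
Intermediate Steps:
g(o) = 8 + 4*o
P(S) = sqrt(16 + S**2) (P(S) = sqrt((S*S**2)/S - 4*(-4)) = sqrt(S**3/S + 16) = sqrt(S**2 + 16) = sqrt(16 + S**2))
-226/P(7 + g(5))*170 = -226/sqrt(16 + (7 + (8 + 4*5))**2)*170 = -226/sqrt(16 + (7 + (8 + 20))**2)*170 = -226/sqrt(16 + (7 + 28)**2)*170 = -226/sqrt(16 + 35**2)*170 = -226/sqrt(16 + 1225)*170 = -226*sqrt(1241)/1241*170 = -2260*sqrt(1241)/73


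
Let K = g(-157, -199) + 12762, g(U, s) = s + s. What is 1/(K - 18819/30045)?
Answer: 10015/123819187 ≈ 8.0884e-5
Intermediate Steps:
g(U, s) = 2*s
K = 12364 (K = 2*(-199) + 12762 = -398 + 12762 = 12364)
1/(K - 18819/30045) = 1/(12364 - 18819/30045) = 1/(12364 - 18819*1/30045) = 1/(12364 - 6273/10015) = 1/(123819187/10015) = 10015/123819187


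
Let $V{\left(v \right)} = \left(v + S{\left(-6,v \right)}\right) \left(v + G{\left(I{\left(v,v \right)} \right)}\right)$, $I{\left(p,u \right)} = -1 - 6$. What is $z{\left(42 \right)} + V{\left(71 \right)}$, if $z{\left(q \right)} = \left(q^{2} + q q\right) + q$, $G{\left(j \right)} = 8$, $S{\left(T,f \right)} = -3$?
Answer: $8942$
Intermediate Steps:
$I{\left(p,u \right)} = -7$ ($I{\left(p,u \right)} = -1 - 6 = -7$)
$V{\left(v \right)} = \left(-3 + v\right) \left(8 + v\right)$ ($V{\left(v \right)} = \left(v - 3\right) \left(v + 8\right) = \left(-3 + v\right) \left(8 + v\right)$)
$z{\left(q \right)} = q + 2 q^{2}$ ($z{\left(q \right)} = \left(q^{2} + q^{2}\right) + q = 2 q^{2} + q = q + 2 q^{2}$)
$z{\left(42 \right)} + V{\left(71 \right)} = 42 \left(1 + 2 \cdot 42\right) + \left(-24 + 71^{2} + 5 \cdot 71\right) = 42 \left(1 + 84\right) + \left(-24 + 5041 + 355\right) = 42 \cdot 85 + 5372 = 3570 + 5372 = 8942$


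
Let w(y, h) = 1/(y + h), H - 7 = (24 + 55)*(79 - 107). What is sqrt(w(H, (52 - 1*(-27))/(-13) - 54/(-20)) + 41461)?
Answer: 9*sqrt(42187894774531)/287089 ≈ 203.62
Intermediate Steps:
H = -2205 (H = 7 + (24 + 55)*(79 - 107) = 7 + 79*(-28) = 7 - 2212 = -2205)
w(y, h) = 1/(h + y)
sqrt(w(H, (52 - 1*(-27))/(-13) - 54/(-20)) + 41461) = sqrt(1/(((52 - 1*(-27))/(-13) - 54/(-20)) - 2205) + 41461) = sqrt(1/(((52 + 27)*(-1/13) - 54*(-1/20)) - 2205) + 41461) = sqrt(1/((79*(-1/13) + 27/10) - 2205) + 41461) = sqrt(1/((-79/13 + 27/10) - 2205) + 41461) = sqrt(1/(-439/130 - 2205) + 41461) = sqrt(1/(-287089/130) + 41461) = sqrt(-130/287089 + 41461) = sqrt(11902996899/287089) = 9*sqrt(42187894774531)/287089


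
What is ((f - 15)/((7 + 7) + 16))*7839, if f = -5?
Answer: -5226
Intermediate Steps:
((f - 15)/((7 + 7) + 16))*7839 = ((-5 - 15)/((7 + 7) + 16))*7839 = -20/(14 + 16)*7839 = -20/30*7839 = -20*1/30*7839 = -2/3*7839 = -5226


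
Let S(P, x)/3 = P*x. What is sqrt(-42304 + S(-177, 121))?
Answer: I*sqrt(106555) ≈ 326.43*I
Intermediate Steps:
S(P, x) = 3*P*x (S(P, x) = 3*(P*x) = 3*P*x)
sqrt(-42304 + S(-177, 121)) = sqrt(-42304 + 3*(-177)*121) = sqrt(-42304 - 64251) = sqrt(-106555) = I*sqrt(106555)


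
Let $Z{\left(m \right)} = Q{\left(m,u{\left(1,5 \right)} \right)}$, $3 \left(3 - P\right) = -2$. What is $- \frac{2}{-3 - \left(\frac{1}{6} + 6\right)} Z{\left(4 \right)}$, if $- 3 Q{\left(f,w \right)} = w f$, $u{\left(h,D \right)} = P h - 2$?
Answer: $- \frac{16}{33} \approx -0.48485$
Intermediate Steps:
$P = \frac{11}{3}$ ($P = 3 - - \frac{2}{3} = 3 + \frac{2}{3} = \frac{11}{3} \approx 3.6667$)
$u{\left(h,D \right)} = -2 + \frac{11 h}{3}$ ($u{\left(h,D \right)} = \frac{11 h}{3} - 2 = -2 + \frac{11 h}{3}$)
$Q{\left(f,w \right)} = - \frac{f w}{3}$ ($Q{\left(f,w \right)} = - \frac{w f}{3} = - \frac{f w}{3}$)
$Z{\left(m \right)} = - \frac{5 m}{9}$ ($Z{\left(m \right)} = - \frac{m \left(-2 + \frac{11}{3} \cdot 1\right)}{3} = - \frac{m \left(-2 + \frac{11}{3}\right)}{3} = \left(- \frac{1}{3}\right) m \frac{5}{3} = - \frac{5 m}{9}$)
$- \frac{2}{-3 - \left(\frac{1}{6} + 6\right)} Z{\left(4 \right)} = - \frac{2}{-3 - \left(\frac{1}{6} + 6\right)} \left(\left(- \frac{5}{9}\right) 4\right) = - \frac{2}{-3 - \frac{37}{6}} \left(- \frac{20}{9}\right) = - \frac{2}{- \frac{55}{6}} \left(- \frac{20}{9}\right) = \left(-2\right) \left(- \frac{6}{55}\right) \left(- \frac{20}{9}\right) = \frac{12}{55} \left(- \frac{20}{9}\right) = - \frac{16}{33}$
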